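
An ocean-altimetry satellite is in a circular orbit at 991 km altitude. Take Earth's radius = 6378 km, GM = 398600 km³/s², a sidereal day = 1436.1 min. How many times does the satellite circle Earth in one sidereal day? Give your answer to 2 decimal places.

Semi-major axis a = 6378 + 991 = 7369 km. Period T = 2π√(a³/μ) = 2π√(7369³/398600) = 6295.4 s = 104.92 min.
Orbits per sidereal day = 86166 / 6295.4 = 13.687.

13.69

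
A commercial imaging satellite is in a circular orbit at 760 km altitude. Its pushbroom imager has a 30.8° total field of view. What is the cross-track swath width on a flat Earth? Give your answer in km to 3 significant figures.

419 km

Half-angle = 30.8°/2 = 15.4°.
Swath width ≈ 2h·tan(θ/2) = 2 × 760 × tan(15.4°) = 418.7 km.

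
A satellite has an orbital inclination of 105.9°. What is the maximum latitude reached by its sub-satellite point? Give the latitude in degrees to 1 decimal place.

74.1°

Retrograde orbit: the ground track reaches ±(180° − i) = ±(180 − 105.9) = ±74.1°.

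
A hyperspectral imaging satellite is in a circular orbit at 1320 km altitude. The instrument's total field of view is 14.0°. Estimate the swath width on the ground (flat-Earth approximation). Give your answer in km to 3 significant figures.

324 km

Half-angle = 14.0°/2 = 7°.
Swath width ≈ 2h·tan(θ/2) = 2 × 1320 × tan(7°) = 324.2 km.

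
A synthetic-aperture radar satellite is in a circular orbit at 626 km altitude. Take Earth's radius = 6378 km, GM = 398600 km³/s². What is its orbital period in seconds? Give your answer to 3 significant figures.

Semi-major axis a = 6378 + 626 = 7004 km. Period T = 2π√(a³/μ) = 2π√(7004³/398600) = 5833.5 s = 97.23 min.

5830 seconds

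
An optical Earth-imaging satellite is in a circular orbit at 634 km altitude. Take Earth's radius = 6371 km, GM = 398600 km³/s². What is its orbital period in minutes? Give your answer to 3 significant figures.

97.2 min

Semi-major axis a = 6371 + 634 = 7005 km. Period T = 2π√(a³/μ) = 2π√(7005³/398600) = 5834.8 s = 97.25 min.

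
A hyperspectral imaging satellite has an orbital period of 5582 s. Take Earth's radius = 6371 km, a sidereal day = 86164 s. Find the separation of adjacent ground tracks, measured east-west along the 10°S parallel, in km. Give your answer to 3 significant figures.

Node shift per orbit = (5582.0/86164) × 360° = 23.32°.
Equatorial spacing = 23.32 × 111.2 km/° = 2593 km.
At 10° latitude, spacing = 2593 × cos(10°) = 2554 km.

2550 km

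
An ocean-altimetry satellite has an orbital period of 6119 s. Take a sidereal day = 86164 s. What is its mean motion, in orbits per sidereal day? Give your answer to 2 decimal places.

14.08

Orbits per sidereal day = 86164 / 6119.0 = 14.081.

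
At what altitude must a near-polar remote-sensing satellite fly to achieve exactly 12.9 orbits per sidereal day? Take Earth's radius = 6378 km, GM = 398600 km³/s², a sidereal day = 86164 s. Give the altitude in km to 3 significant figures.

1290 km

Required period T = 86164 / 12.9 = 6679.4 s.
From T = 2π√(a³/μ): a = (μ T²/4π²)^(1/3) = (398600 × 6679.4² / 4π²)^(1/3) = 7666 km.
Altitude h = a − R = 7666 − 6378 = 1288 km.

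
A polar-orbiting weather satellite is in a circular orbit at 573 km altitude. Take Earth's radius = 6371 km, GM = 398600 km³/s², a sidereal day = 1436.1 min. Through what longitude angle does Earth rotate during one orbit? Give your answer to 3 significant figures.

Semi-major axis a = 6371 + 573 = 6944 km. Period T = 2π√(a³/μ) = 2π√(6944³/398600) = 5758.7 s = 95.98 min.
During one orbit Earth rotates (5758.7 / 86166) × 360° = 24.06°.

24.1°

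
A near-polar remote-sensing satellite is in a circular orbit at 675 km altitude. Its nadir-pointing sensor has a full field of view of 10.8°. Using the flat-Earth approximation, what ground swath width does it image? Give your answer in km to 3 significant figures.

128 km

Half-angle = 10.8°/2 = 5.4°.
Swath width ≈ 2h·tan(θ/2) = 2 × 675 × tan(5.4°) = 127.6 km.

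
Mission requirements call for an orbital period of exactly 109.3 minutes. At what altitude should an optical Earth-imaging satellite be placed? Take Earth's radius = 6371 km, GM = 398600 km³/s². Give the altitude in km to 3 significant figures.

T = 109.3 min = 6558.0 s.
From T = 2π√(a³/μ): a = (μ T²/4π²)^(1/3) = (398600 × 6558.0² / 4π²)^(1/3) = 7573 km.
Altitude h = a − R = 7573 − 6371 = 1202 km.

1200 km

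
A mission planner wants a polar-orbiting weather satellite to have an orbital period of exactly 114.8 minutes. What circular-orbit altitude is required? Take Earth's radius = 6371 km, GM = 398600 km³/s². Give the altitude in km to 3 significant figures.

T = 114.8 min = 6888.0 s.
From T = 2π√(a³/μ): a = (μ T²/4π²)^(1/3) = (398600 × 6888.0² / 4π²)^(1/3) = 7824 km.
Altitude h = a − R = 7824 − 6371 = 1453 km.

1450 km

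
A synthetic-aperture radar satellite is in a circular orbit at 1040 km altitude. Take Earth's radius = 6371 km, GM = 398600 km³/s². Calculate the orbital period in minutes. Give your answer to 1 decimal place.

Semi-major axis a = 6371 + 1040 = 7411 km. Period T = 2π√(a³/μ) = 2π√(7411³/398600) = 6349.3 s = 105.82 min.

105.8 min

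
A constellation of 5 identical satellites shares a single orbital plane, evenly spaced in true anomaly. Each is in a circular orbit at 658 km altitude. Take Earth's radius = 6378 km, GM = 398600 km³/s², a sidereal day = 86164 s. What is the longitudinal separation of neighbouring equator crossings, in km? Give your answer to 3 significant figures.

546 km

Semi-major axis a = 6378 + 658 = 7036 km. Period T = 2π√(a³/μ) = 2π√(7036³/398600) = 5873.5 s = 97.89 min.
Single-satellite node shift = (5873.5/86164) × 360° = 24.54°.
With 5 satellites evenly phased, successive equator crossings are 24.54/5 = 4.908° apart.
That is 4.908 × 111.3 = 546 km at the equator.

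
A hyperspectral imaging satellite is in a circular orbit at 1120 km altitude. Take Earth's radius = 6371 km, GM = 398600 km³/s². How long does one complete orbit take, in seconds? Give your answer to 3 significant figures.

Semi-major axis a = 6371 + 1120 = 7491 km. Period T = 2π√(a³/μ) = 2π√(7491³/398600) = 6452.4 s = 107.54 min.

6450 seconds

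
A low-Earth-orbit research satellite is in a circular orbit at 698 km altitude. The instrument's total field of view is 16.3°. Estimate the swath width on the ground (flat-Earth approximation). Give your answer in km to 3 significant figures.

200 km

Half-angle = 16.3°/2 = 8.15°.
Swath width ≈ 2h·tan(θ/2) = 2 × 698 × tan(8.15°) = 199.9 km.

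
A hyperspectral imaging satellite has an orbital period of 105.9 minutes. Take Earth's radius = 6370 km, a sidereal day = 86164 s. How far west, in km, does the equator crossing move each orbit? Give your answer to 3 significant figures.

T = 105.9 min = 6354.0 s.
During one orbit Earth rotates (6354.0 / 86164) × 360° = 26.55°.
At the equator that is 26.55° × (2π·6370/360) km/° = 26.55 × 111.2 = 2951 km.

2950 km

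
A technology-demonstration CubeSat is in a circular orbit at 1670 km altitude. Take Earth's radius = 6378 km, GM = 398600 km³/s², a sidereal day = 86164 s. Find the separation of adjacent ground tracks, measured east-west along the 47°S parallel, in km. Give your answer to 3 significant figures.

Semi-major axis a = 6378 + 1670 = 8048 km. Period T = 2π√(a³/μ) = 2π√(8048³/398600) = 7185.3 s = 119.75 min.
Node shift per orbit = (7185.3/86164) × 360° = 30.02°.
Equatorial spacing = 30.02 × 111.3 km/° = 3342 km.
At 47° latitude, spacing = 3342 × cos(47°) = 2279 km.

2280 km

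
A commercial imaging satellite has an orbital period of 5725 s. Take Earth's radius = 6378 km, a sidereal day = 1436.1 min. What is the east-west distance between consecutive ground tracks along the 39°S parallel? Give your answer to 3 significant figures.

Node shift per orbit = (5725.0/86166) × 360° = 23.92°.
Equatorial spacing = 23.92 × 111.3 km/° = 2663 km.
At 39° latitude, spacing = 2663 × cos(39°) = 2069 km.

2070 km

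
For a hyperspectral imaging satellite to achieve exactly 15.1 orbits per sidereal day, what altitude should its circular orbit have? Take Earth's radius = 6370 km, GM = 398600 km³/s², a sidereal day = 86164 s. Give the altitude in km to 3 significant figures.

532 km

Required period T = 86164 / 15.1 = 5706.2 s.
From T = 2π√(a³/μ): a = (μ T²/4π²)^(1/3) = (398600 × 5706.2² / 4π²)^(1/3) = 6902 km.
Altitude h = a − R = 6902 − 6370 = 532 km.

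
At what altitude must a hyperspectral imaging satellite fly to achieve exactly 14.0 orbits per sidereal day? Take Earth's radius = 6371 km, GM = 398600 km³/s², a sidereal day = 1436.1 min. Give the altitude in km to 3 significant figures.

888 km

Required period T = 86166 / 14.0 = 6154.7 s.
From T = 2π√(a³/μ): a = (μ T²/4π²)^(1/3) = (398600 × 6154.7² / 4π²)^(1/3) = 7259 km.
Altitude h = a − R = 7259 − 6371 = 888 km.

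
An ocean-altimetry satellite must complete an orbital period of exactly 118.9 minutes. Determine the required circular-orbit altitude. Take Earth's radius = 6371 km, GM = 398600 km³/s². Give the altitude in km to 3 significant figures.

T = 118.9 min = 7134.0 s.
From T = 2π√(a³/μ): a = (μ T²/4π²)^(1/3) = (398600 × 7134.0² / 4π²)^(1/3) = 8010 km.
Altitude h = a − R = 8010 − 6371 = 1639 km.

1640 km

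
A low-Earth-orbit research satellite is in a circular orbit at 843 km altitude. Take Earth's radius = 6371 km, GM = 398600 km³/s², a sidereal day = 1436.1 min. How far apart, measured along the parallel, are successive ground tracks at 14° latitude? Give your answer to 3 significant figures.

2750 km

Semi-major axis a = 6371 + 843 = 7214 km. Period T = 2π√(a³/μ) = 2π√(7214³/398600) = 6097.8 s = 101.63 min.
Node shift per orbit = (6097.8/86166) × 360° = 25.48°.
Equatorial spacing = 25.48 × 111.2 km/° = 2833 km.
At 14° latitude, spacing = 2833 × cos(14°) = 2749 km.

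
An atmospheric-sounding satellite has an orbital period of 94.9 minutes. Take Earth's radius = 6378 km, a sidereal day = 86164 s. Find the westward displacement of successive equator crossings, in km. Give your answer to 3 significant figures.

T = 94.9 min = 5694.0 s.
During one orbit Earth rotates (5694.0 / 86164) × 360° = 23.79°.
At the equator that is 23.79° × (2π·6378/360) km/° = 23.79 × 111.3 = 2648 km.

2650 km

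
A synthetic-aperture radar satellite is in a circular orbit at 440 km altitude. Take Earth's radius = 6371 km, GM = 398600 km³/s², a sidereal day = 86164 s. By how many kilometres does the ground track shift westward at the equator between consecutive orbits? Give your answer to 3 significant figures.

Semi-major axis a = 6371 + 440 = 6811 km. Period T = 2π√(a³/μ) = 2π√(6811³/398600) = 5594.1 s = 93.23 min.
During one orbit Earth rotates (5594.1 / 86164) × 360° = 23.37°.
At the equator that is 23.37° × (2π·6371/360) km/° = 23.37 × 111.2 = 2599 km.

2600 km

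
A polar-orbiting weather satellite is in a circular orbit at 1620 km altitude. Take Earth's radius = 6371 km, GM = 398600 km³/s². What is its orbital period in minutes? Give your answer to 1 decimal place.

Semi-major axis a = 6371 + 1620 = 7991 km. Period T = 2π√(a³/μ) = 2π√(7991³/398600) = 7109.1 s = 118.48 min.

118.5 min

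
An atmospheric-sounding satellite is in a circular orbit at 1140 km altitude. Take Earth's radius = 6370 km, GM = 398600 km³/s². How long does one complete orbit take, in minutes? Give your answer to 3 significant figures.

Semi-major axis a = 6370 + 1140 = 7510 km. Period T = 2π√(a³/μ) = 2π√(7510³/398600) = 6477.0 s = 107.95 min.

108 min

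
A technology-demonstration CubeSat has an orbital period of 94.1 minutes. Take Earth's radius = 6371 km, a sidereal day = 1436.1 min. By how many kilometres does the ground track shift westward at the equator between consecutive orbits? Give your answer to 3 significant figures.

T = 94.1 min = 5646.0 s.
During one orbit Earth rotates (5646.0 / 86166) × 360° = 23.59°.
At the equator that is 23.59° × (2π·6371/360) km/° = 23.59 × 111.2 = 2623 km.

2620 km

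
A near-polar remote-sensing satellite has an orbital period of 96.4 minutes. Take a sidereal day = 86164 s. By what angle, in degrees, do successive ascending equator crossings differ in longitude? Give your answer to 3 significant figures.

24.2°

T = 96.4 min = 5784.0 s.
During one orbit Earth rotates (5784.0 / 86164) × 360° = 24.17°.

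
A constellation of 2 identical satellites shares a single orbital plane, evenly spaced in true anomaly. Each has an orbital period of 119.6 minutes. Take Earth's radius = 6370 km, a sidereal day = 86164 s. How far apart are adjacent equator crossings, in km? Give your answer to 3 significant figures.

1670 km

T = 119.6 min = 7176.0 s.
Single-satellite node shift = (7176.0/86164) × 360° = 29.98°.
With 2 satellites evenly phased, successive equator crossings are 29.98/2 = 14.991° apart.
That is 14.991 × 111.2 = 1667 km at the equator.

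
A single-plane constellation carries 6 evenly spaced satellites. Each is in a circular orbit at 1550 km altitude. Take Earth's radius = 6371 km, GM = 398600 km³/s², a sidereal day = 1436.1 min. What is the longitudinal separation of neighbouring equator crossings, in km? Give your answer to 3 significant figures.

543 km

Semi-major axis a = 6371 + 1550 = 7921 km. Period T = 2π√(a³/μ) = 2π√(7921³/398600) = 7015.9 s = 116.93 min.
Single-satellite node shift = (7015.9/86166) × 360° = 29.31°.
With 6 satellites evenly phased, successive equator crossings are 29.31/6 = 4.885° apart.
That is 4.885 × 111.2 = 543 km at the equator.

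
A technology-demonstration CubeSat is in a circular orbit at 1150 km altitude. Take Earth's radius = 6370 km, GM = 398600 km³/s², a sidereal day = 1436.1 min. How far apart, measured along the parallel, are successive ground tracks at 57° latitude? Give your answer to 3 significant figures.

Semi-major axis a = 6370 + 1150 = 7520 km. Period T = 2π√(a³/μ) = 2π√(7520³/398600) = 6489.9 s = 108.16 min.
Node shift per orbit = (6489.9/86166) × 360° = 27.11°.
Equatorial spacing = 27.11 × 111.2 km/° = 3015 km.
At 57° latitude, spacing = 3015 × cos(57°) = 1642 km.

1640 km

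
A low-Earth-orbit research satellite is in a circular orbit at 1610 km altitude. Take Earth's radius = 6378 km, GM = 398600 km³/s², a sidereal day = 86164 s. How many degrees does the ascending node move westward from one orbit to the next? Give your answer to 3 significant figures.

Semi-major axis a = 6378 + 1610 = 7988 km. Period T = 2π√(a³/μ) = 2π√(7988³/398600) = 7105.1 s = 118.42 min.
During one orbit Earth rotates (7105.1 / 86164) × 360° = 29.69°.

29.7°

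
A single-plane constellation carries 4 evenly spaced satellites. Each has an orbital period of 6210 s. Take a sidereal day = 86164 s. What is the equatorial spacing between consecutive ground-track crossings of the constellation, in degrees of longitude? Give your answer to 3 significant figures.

Single-satellite node shift = (6210.0/86164) × 360° = 25.95°.
With 4 satellites evenly phased, successive equator crossings are 25.95/4 = 6.486° apart.

6.49°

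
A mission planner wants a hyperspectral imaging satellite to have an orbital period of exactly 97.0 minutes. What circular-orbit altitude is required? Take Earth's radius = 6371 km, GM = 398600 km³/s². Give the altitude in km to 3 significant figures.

622 km

T = 97.0 min = 5820.0 s.
From T = 2π√(a³/μ): a = (μ T²/4π²)^(1/3) = (398600 × 5820.0² / 4π²)^(1/3) = 6993 km.
Altitude h = a − R = 6993 − 6371 = 622 km.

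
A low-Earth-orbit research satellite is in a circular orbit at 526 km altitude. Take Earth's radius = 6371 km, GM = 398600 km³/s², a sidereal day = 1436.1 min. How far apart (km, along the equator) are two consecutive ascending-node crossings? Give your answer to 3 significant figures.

2650 km

Semi-major axis a = 6371 + 526 = 6897 km. Period T = 2π√(a³/μ) = 2π√(6897³/398600) = 5700.4 s = 95.01 min.
During one orbit Earth rotates (5700.4 / 86166) × 360° = 23.82°.
At the equator that is 23.82° × (2π·6371/360) km/° = 23.82 × 111.2 = 2648 km.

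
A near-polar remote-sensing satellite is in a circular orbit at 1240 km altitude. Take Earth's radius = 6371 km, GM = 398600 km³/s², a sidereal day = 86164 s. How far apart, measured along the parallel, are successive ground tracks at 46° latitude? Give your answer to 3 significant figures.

Semi-major axis a = 6371 + 1240 = 7611 km. Period T = 2π√(a³/μ) = 2π√(7611³/398600) = 6608.1 s = 110.13 min.
Node shift per orbit = (6608.1/86164) × 360° = 27.61°.
Equatorial spacing = 27.61 × 111.2 km/° = 3070 km.
At 46° latitude, spacing = 3070 × cos(46°) = 2133 km.

2130 km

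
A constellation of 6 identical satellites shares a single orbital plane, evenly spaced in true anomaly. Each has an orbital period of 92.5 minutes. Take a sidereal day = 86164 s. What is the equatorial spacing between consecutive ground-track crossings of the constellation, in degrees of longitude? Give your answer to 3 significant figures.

3.86°

T = 92.5 min = 5550.0 s.
Single-satellite node shift = (5550.0/86164) × 360° = 23.19°.
With 6 satellites evenly phased, successive equator crossings are 23.19/6 = 3.865° apart.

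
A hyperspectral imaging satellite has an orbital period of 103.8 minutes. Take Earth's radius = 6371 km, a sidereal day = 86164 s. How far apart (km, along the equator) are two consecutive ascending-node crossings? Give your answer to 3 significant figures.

T = 103.8 min = 6228.0 s.
During one orbit Earth rotates (6228.0 / 86164) × 360° = 26.02°.
At the equator that is 26.02° × (2π·6371/360) km/° = 26.02 × 111.2 = 2893 km.

2890 km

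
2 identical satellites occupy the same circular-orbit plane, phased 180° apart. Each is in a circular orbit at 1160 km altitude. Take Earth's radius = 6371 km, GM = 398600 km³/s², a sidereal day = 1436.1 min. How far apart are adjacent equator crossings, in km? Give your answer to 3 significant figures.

Semi-major axis a = 6371 + 1160 = 7531 km. Period T = 2π√(a³/μ) = 2π√(7531³/398600) = 6504.1 s = 108.40 min.
Single-satellite node shift = (6504.1/86166) × 360° = 27.17°.
With 2 satellites evenly phased, successive equator crossings are 27.17/2 = 13.587° apart.
That is 13.587 × 111.2 = 1511 km at the equator.

1510 km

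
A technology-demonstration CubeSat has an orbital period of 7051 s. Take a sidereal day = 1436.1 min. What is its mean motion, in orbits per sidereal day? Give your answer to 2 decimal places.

12.22

Orbits per sidereal day = 86166 / 7051.0 = 12.220.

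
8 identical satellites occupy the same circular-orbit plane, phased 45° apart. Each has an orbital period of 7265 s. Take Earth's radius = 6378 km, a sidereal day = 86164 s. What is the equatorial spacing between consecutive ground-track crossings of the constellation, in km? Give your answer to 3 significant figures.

422 km

Single-satellite node shift = (7265.0/86164) × 360° = 30.35°.
With 8 satellites evenly phased, successive equator crossings are 30.35/8 = 3.794° apart.
That is 3.794 × 111.3 = 422 km at the equator.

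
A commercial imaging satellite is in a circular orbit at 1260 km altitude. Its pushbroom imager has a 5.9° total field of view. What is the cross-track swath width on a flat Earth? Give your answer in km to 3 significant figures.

Half-angle = 5.9°/2 = 2.95°.
Swath width ≈ 2h·tan(θ/2) = 2 × 1260 × tan(2.95°) = 129.9 km.

130 km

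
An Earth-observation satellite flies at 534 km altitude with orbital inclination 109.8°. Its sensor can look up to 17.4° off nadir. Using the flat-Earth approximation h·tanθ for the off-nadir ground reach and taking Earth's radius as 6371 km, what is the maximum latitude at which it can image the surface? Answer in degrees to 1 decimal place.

71.7°

Retrograde orbit: the ground track reaches ±(180° − i) = ±(180 − 109.8) = ±70.2°.
Sensor half-swath on the ground ≈ 534·tan(17.4°) = 167 km = 1.50° of latitude.
Maximum observable latitude ≈ 70.2 + 1.50 = 71.7°.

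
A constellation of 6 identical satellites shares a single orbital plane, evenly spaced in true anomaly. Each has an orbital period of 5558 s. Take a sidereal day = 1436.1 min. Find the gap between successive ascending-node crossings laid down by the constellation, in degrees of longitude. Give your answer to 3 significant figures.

3.87°

Single-satellite node shift = (5558.0/86166) × 360° = 23.22°.
With 6 satellites evenly phased, successive equator crossings are 23.22/6 = 3.870° apart.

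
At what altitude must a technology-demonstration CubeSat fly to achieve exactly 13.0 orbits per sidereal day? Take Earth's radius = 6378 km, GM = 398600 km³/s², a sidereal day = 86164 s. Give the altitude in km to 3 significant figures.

Required period T = 86164 / 13.0 = 6628.0 s.
From T = 2π√(a³/μ): a = (μ T²/4π²)^(1/3) = (398600 × 6628.0² / 4π²)^(1/3) = 7626 km.
Altitude h = a − R = 7626 − 6378 = 1248 km.

1250 km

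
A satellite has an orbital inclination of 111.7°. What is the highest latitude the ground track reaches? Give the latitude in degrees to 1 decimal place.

68.3°

Retrograde orbit: the ground track reaches ±(180° − i) = ±(180 − 111.7) = ±68.3°.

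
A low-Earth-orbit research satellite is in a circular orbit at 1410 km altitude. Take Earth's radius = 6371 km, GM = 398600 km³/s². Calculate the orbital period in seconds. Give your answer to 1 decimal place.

6830.7 seconds

Semi-major axis a = 6371 + 1410 = 7781 km. Period T = 2π√(a³/μ) = 2π√(7781³/398600) = 6830.7 s = 113.84 min.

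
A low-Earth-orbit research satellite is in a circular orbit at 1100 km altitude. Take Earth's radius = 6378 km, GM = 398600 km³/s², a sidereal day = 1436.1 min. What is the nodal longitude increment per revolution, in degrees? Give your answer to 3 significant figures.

Semi-major axis a = 6378 + 1100 = 7478 km. Period T = 2π√(a³/μ) = 2π√(7478³/398600) = 6435.6 s = 107.26 min.
During one orbit Earth rotates (6435.6 / 86166) × 360° = 26.89°.

26.9°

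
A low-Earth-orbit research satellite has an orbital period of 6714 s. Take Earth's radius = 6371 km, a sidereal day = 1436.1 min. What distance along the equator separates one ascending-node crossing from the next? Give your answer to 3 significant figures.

3120 km

During one orbit Earth rotates (6714.0 / 86166) × 360° = 28.05°.
At the equator that is 28.05° × (2π·6371/360) km/° = 28.05 × 111.2 = 3119 km.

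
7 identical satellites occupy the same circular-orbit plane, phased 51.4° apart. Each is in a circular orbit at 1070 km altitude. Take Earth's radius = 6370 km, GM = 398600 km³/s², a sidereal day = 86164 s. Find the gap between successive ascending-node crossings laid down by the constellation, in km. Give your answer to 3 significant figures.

424 km

Semi-major axis a = 6370 + 1070 = 7440 km. Period T = 2π√(a³/μ) = 2π√(7440³/398600) = 6386.6 s = 106.44 min.
Single-satellite node shift = (6386.6/86164) × 360° = 26.68°.
With 7 satellites evenly phased, successive equator crossings are 26.68/7 = 3.812° apart.
That is 3.812 × 111.2 = 424 km at the equator.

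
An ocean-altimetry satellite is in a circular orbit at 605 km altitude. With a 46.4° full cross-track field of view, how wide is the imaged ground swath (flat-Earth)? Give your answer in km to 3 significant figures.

519 km

Half-angle = 46.4°/2 = 23.2°.
Swath width ≈ 2h·tan(θ/2) = 2 × 605 × tan(23.2°) = 518.6 km.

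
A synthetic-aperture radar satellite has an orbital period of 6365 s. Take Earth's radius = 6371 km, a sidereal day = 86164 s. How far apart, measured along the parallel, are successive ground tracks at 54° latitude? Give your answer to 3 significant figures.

1740 km

Node shift per orbit = (6365.0/86164) × 360° = 26.59°.
Equatorial spacing = 26.59 × 111.2 km/° = 2957 km.
At 54° latitude, spacing = 2957 × cos(54°) = 1738 km.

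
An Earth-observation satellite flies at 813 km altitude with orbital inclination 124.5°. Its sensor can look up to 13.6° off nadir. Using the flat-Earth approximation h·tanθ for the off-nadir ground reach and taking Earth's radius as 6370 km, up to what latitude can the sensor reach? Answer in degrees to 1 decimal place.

Retrograde orbit: the ground track reaches ±(180° − i) = ±(180 − 124.5) = ±55.5°.
Sensor half-swath on the ground ≈ 813·tan(13.6°) = 197 km = 1.77° of latitude.
Maximum observable latitude ≈ 55.5 + 1.77 = 57.3°.

57.3°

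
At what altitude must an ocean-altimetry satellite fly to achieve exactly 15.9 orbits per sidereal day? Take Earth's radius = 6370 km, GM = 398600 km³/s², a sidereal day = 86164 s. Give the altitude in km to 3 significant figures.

Required period T = 86164 / 15.9 = 5419.1 s.
From T = 2π√(a³/μ): a = (μ T²/4π²)^(1/3) = (398600 × 5419.1² / 4π²)^(1/3) = 6668 km.
Altitude h = a − R = 6668 − 6370 = 298 km.

298 km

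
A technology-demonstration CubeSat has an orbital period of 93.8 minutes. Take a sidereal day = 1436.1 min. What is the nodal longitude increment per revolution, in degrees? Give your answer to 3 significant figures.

23.5°

T = 93.8 min = 5628.0 s.
During one orbit Earth rotates (5628.0 / 86166) × 360° = 23.51°.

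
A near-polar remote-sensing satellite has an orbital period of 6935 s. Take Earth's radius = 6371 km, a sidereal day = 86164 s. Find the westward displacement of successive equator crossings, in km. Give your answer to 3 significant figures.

3220 km

During one orbit Earth rotates (6935.0 / 86164) × 360° = 28.97°.
At the equator that is 28.97° × (2π·6371/360) km/° = 28.97 × 111.2 = 3222 km.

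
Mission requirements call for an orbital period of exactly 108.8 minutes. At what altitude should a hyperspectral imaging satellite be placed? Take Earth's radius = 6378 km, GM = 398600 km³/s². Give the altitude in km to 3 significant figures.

T = 108.8 min = 6528.0 s.
From T = 2π√(a³/μ): a = (μ T²/4π²)^(1/3) = (398600 × 6528.0² / 4π²)^(1/3) = 7549 km.
Altitude h = a − R = 7549 − 6378 = 1171 km.

1170 km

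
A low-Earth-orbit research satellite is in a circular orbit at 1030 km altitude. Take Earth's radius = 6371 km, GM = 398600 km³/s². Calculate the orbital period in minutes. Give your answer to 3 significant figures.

106 min

Semi-major axis a = 6371 + 1030 = 7401 km. Period T = 2π√(a³/μ) = 2π√(7401³/398600) = 6336.5 s = 105.61 min.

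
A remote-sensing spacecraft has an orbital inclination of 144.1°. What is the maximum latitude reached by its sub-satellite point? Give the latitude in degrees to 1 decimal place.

35.9°

Retrograde orbit: the ground track reaches ±(180° − i) = ±(180 − 144.1) = ±35.9°.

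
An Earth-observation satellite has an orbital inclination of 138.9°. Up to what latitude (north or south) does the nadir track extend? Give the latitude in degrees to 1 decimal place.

Retrograde orbit: the ground track reaches ±(180° − i) = ±(180 − 138.9) = ±41.1°.

41.1°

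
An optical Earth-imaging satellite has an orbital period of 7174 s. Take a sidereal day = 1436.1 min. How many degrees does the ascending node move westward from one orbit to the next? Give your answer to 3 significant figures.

30.0°

During one orbit Earth rotates (7174.0 / 86166) × 360° = 29.97°.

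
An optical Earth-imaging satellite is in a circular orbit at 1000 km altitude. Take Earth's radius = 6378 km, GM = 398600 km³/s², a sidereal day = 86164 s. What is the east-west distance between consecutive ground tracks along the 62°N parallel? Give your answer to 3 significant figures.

1380 km

Semi-major axis a = 6378 + 1000 = 7378 km. Period T = 2π√(a³/μ) = 2π√(7378³/398600) = 6306.9 s = 105.12 min.
Node shift per orbit = (6306.9/86164) × 360° = 26.35°.
Equatorial spacing = 26.35 × 111.3 km/° = 2933 km.
At 62° latitude, spacing = 2933 × cos(62°) = 1377 km.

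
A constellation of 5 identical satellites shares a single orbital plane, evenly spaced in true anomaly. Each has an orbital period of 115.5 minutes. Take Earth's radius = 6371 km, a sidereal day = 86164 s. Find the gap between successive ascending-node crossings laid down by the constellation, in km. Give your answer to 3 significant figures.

T = 115.5 min = 6930.0 s.
Single-satellite node shift = (6930.0/86164) × 360° = 28.95°.
With 5 satellites evenly phased, successive equator crossings are 28.95/5 = 5.791° apart.
That is 5.791 × 111.2 = 644 km at the equator.

644 km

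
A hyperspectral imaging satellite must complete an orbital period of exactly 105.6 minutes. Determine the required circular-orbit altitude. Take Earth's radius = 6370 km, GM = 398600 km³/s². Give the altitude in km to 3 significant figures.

1030 km

T = 105.6 min = 6336.0 s.
From T = 2π√(a³/μ): a = (μ T²/4π²)^(1/3) = (398600 × 6336.0² / 4π²)^(1/3) = 7401 km.
Altitude h = a − R = 7401 − 6370 = 1031 km.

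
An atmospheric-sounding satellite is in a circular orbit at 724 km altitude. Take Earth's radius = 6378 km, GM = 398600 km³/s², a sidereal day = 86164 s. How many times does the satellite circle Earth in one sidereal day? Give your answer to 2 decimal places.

Semi-major axis a = 6378 + 724 = 7102 km. Period T = 2π√(a³/μ) = 2π√(7102³/398600) = 5956.4 s = 99.27 min.
Orbits per sidereal day = 86164 / 5956.4 = 14.466.

14.47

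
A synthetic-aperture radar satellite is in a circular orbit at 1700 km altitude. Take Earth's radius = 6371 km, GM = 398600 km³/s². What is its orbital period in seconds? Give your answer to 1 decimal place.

7216.1 seconds

Semi-major axis a = 6371 + 1700 = 8071 km. Period T = 2π√(a³/μ) = 2π√(8071³/398600) = 7216.1 s = 120.27 min.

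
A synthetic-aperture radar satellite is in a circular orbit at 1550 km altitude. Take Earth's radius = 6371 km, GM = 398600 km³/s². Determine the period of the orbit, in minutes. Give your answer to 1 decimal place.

116.9 min

Semi-major axis a = 6371 + 1550 = 7921 km. Period T = 2π√(a³/μ) = 2π√(7921³/398600) = 7015.9 s = 116.93 min.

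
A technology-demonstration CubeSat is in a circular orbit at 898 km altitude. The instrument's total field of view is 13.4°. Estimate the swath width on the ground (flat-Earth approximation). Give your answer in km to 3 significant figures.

Half-angle = 13.4°/2 = 6.7°.
Swath width ≈ 2h·tan(θ/2) = 2 × 898 × tan(6.7°) = 211.0 km.

211 km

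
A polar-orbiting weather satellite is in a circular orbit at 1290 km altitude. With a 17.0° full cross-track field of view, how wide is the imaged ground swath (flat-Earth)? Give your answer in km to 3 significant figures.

Half-angle = 17.0°/2 = 8.5°.
Swath width ≈ 2h·tan(θ/2) = 2 × 1290 × tan(8.5°) = 385.6 km.

386 km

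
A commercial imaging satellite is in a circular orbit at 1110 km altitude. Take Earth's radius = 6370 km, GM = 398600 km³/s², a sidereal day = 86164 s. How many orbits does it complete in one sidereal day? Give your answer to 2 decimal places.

Semi-major axis a = 6370 + 1110 = 7480 km. Period T = 2π√(a³/μ) = 2π√(7480³/398600) = 6438.2 s = 107.30 min.
Orbits per sidereal day = 86164 / 6438.2 = 13.383.

13.38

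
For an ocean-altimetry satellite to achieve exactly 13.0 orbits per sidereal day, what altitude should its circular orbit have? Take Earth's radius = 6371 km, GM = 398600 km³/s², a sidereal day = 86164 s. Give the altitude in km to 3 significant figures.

Required period T = 86164 / 13.0 = 6628.0 s.
From T = 2π√(a³/μ): a = (μ T²/4π²)^(1/3) = (398600 × 6628.0² / 4π²)^(1/3) = 7626 km.
Altitude h = a − R = 7626 − 6371 = 1255 km.

1260 km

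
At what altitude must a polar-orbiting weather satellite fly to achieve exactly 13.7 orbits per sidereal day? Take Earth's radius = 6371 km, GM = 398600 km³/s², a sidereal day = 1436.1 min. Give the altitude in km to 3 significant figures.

993 km

Required period T = 86166 / 13.7 = 6289.5 s.
From T = 2π√(a³/μ): a = (μ T²/4π²)^(1/3) = (398600 × 6289.5² / 4π²)^(1/3) = 7364 km.
Altitude h = a − R = 7364 − 6371 = 993 km.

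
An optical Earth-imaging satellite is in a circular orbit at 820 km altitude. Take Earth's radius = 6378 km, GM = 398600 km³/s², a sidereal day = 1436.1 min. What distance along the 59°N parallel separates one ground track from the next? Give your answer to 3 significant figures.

1460 km

Semi-major axis a = 6378 + 820 = 7198 km. Period T = 2π√(a³/μ) = 2π√(7198³/398600) = 6077.6 s = 101.29 min.
Node shift per orbit = (6077.6/86166) × 360° = 25.39°.
Equatorial spacing = 25.39 × 111.3 km/° = 2827 km.
At 59° latitude, spacing = 2827 × cos(59°) = 1456 km.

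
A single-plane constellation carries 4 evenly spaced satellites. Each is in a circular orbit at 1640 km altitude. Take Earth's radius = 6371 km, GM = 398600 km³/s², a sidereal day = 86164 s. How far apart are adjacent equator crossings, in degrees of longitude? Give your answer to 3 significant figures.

7.45°

Semi-major axis a = 6371 + 1640 = 8011 km. Period T = 2π√(a³/μ) = 2π√(8011³/398600) = 7135.8 s = 118.93 min.
Single-satellite node shift = (7135.8/86164) × 360° = 29.81°.
With 4 satellites evenly phased, successive equator crossings are 29.81/4 = 7.453° apart.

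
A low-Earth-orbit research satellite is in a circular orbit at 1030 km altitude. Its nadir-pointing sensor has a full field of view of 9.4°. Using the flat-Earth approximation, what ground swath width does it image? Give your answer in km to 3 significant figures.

Half-angle = 9.4°/2 = 4.7°.
Swath width ≈ 2h·tan(θ/2) = 2 × 1030 × tan(4.7°) = 169.4 km.

169 km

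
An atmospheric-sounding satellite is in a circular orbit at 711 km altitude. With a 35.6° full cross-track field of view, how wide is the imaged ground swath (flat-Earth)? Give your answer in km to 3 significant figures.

457 km

Half-angle = 35.6°/2 = 17.8°.
Swath width ≈ 2h·tan(θ/2) = 2 × 711 × tan(17.8°) = 456.6 km.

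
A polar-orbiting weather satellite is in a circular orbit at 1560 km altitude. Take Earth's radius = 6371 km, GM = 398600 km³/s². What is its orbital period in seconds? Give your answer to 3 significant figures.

Semi-major axis a = 6371 + 1560 = 7931 km. Period T = 2π√(a³/μ) = 2π√(7931³/398600) = 7029.2 s = 117.15 min.

7030 seconds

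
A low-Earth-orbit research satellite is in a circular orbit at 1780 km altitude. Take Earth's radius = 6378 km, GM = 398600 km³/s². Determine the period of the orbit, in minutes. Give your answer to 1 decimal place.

122.2 min

Semi-major axis a = 6378 + 1780 = 8158 km. Period T = 2π√(a³/μ) = 2π√(8158³/398600) = 7333.1 s = 122.22 min.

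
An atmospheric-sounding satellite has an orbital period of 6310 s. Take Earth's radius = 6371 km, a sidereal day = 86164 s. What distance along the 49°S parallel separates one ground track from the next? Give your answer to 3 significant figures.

Node shift per orbit = (6310.0/86164) × 360° = 26.36°.
Equatorial spacing = 26.36 × 111.2 km/° = 2932 km.
At 49° latitude, spacing = 2932 × cos(49°) = 1923 km.

1920 km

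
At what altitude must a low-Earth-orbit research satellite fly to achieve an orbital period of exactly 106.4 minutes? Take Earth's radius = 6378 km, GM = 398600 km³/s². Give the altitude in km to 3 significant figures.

T = 106.4 min = 6384.0 s.
From T = 2π√(a³/μ): a = (μ T²/4π²)^(1/3) = (398600 × 6384.0² / 4π²)^(1/3) = 7438 km.
Altitude h = a − R = 7438 − 6378 = 1060 km.

1060 km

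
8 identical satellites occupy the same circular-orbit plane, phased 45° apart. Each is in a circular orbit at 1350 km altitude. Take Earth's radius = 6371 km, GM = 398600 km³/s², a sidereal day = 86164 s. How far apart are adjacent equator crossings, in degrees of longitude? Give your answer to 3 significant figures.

3.53°

Semi-major axis a = 6371 + 1350 = 7721 km. Period T = 2π√(a³/μ) = 2π√(7721³/398600) = 6751.8 s = 112.53 min.
Single-satellite node shift = (6751.8/86164) × 360° = 28.21°.
With 8 satellites evenly phased, successive equator crossings are 28.21/8 = 3.526° apart.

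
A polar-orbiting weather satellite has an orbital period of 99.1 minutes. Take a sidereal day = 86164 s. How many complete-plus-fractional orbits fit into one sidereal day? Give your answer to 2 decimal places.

T = 99.1 min = 5946.0 s.
Orbits per sidereal day = 86164 / 5946.0 = 14.491.

14.49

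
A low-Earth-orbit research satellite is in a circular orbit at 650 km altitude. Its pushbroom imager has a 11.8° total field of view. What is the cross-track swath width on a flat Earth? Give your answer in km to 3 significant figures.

134 km

Half-angle = 11.8°/2 = 5.9°.
Swath width ≈ 2h·tan(θ/2) = 2 × 650 × tan(5.9°) = 134.3 km.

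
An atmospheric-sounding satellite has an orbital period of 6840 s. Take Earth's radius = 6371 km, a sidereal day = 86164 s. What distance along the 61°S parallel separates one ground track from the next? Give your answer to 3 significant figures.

Node shift per orbit = (6840.0/86164) × 360° = 28.58°.
Equatorial spacing = 28.58 × 111.2 km/° = 3178 km.
At 61° latitude, spacing = 3178 × cos(61°) = 1541 km.

1540 km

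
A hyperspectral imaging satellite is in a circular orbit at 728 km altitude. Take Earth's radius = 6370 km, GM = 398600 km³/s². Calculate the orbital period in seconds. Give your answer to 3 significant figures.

5950 seconds

Semi-major axis a = 6370 + 728 = 7098 km. Period T = 2π√(a³/μ) = 2π√(7098³/398600) = 5951.3 s = 99.19 min.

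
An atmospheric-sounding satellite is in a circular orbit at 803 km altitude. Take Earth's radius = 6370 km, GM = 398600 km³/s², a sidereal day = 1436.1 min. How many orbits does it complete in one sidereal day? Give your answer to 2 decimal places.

Semi-major axis a = 6370 + 803 = 7173 km. Period T = 2π√(a³/μ) = 2π√(7173³/398600) = 6045.9 s = 100.77 min.
Orbits per sidereal day = 86166 / 6045.9 = 14.252.

14.25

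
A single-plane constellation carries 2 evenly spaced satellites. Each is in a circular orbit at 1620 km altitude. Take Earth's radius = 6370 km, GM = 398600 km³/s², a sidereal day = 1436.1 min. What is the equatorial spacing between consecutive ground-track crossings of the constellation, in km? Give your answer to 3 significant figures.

1650 km

Semi-major axis a = 6370 + 1620 = 7990 km. Period T = 2π√(a³/μ) = 2π√(7990³/398600) = 7107.7 s = 118.46 min.
Single-satellite node shift = (7107.7/86166) × 360° = 29.70°.
With 2 satellites evenly phased, successive equator crossings are 29.70/2 = 14.848° apart.
That is 14.848 × 111.2 = 1651 km at the equator.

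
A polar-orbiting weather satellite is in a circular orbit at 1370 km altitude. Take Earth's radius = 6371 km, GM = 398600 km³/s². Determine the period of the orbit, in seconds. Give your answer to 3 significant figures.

6780 seconds

Semi-major axis a = 6371 + 1370 = 7741 km. Period T = 2π√(a³/μ) = 2π√(7741³/398600) = 6778.1 s = 112.97 min.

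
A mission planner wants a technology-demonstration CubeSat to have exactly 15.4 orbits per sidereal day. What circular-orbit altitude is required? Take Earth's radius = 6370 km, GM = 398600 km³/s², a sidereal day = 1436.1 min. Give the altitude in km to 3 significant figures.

Required period T = 86166 / 15.4 = 5595.2 s.
From T = 2π√(a³/μ): a = (μ T²/4π²)^(1/3) = (398600 × 5595.2² / 4π²)^(1/3) = 6812 km.
Altitude h = a − R = 6812 − 6370 = 442 km.

442 km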